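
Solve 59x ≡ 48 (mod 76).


GCD(59, 76) = 1, unique solution
a^(-1) mod 76 = 67
x = 67 * 48 mod 76 = 24

x ≡ 24 (mod 76)


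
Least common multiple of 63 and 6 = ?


GCD(63, 6) = 3
LCM = 63*6/3 = 378/3 = 126

LCM = 126


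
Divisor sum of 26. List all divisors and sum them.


Divisors of 26: 1, 2, 13, 26
Sum = 1 + 2 + 13 + 26 = 42

σ(26) = 42


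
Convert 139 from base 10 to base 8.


139 (base 10) = 139 (decimal)
139 (decimal) = 213 (base 8)


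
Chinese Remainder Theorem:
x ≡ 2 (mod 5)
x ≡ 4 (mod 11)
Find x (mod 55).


M = 5*11 = 55
M1 = M/5 = 11, M2 = M/11 = 5
M1^(-1) mod 5 = 1, M2^(-1) mod 11 = 9
x = 2*11*1 + 4*5*9 = 202
202 mod 55 = 37
Check: 37 mod 5 = 2 ✓, 37 mod 11 = 4 ✓

x ≡ 37 (mod 55)


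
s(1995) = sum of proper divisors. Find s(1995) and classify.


Proper divisors: 1, 3, 5, 7, 15, 19, 21, 35, 57, 95, 105, 133, 285, 399, 665
Sum = 1 + 3 + 5 + 7 + 15 + 19 + 21 + 35 + 57 + 95 + 105 + 133 + 285 + 399 + 665 = 1845
1845 < 1995 → deficient

s(1995) = 1845 (deficient)


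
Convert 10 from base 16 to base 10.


10 (base 16) = 16 (decimal)
16 (decimal) = 16 (base 10)


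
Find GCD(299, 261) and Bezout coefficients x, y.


Tabular extended Euclidean (each row: r = 299*s + 261*t):
r=299, s=1, t=0
r=261, s=0, t=1
q=1: r=38, s=1, t=-1   [299*(1) + 261*(-1) = 38]
q=6: r=33, s=-6, t=7   [299*(-6) + 261*(7) = 33]
q=1: r=5, s=7, t=-8   [299*(7) + 261*(-8) = 5]
q=6: r=3, s=-48, t=55   [299*(-48) + 261*(55) = 3]
q=1: r=2, s=55, t=-63   [299*(55) + 261*(-63) = 2]
q=1: r=1, s=-103, t=118   [299*(-103) + 261*(118) = 1]
q=2: r=0, s=261, t=-299   [299*(261) + 261*(-299) = 0]
GCD = 1; from the row with r=1: x=-103, y=118
Check: 299*(-103) + 261*(118) = -30797 + 30798 = 1

GCD = 1, x = -103, y = 118


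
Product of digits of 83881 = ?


8 × 3 × 8 × 8 × 1 = 1536


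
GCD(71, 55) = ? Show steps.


71 = 1 * 55 + 16
55 = 3 * 16 + 7
16 = 2 * 7 + 2
7 = 3 * 2 + 1
2 = 2 * 1 + 0
GCD = 1


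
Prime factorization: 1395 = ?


1395 / 3 = 465
465 / 3 = 155
155 / 5 = 31
31 / 31 = 1
1395 = 3^2 × 5 × 31


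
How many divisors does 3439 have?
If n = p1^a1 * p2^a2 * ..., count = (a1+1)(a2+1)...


3439 = 19^1 × 181^1
d(3439) = (1+1) × (1+1) = 4

4 divisors


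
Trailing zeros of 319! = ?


floor(319/5) = 63
floor(319/25) = 12
floor(319/125) = 2
Total = 77

77 trailing zeros


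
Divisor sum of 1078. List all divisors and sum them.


Divisors of 1078: 1, 2, 7, 11, 14, 22, 49, 77, 98, 154, 539, 1078
Sum = 1 + 2 + 7 + 11 + 14 + 22 + 49 + 77 + 98 + 154 + 539 + 1078 = 2052

σ(1078) = 2052


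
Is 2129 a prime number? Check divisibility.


Check divisors up to sqrt(2129) = 46.1411
No divisors found.
2129 is prime.

Yes, 2129 is prime


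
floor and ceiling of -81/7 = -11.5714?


-81/7 = -11.5714
floor = -12
ceil = -11

floor = -12, ceil = -11


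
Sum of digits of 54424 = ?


5 + 4 + 4 + 2 + 4 = 19


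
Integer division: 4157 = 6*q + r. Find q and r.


4157 = 6 * 692 + 5
Check: 4152 + 5 = 4157

q = 692, r = 5


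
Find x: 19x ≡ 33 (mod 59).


GCD(19, 59) = 1, unique solution
a^(-1) mod 59 = 28
x = 28 * 33 mod 59 = 39

x ≡ 39 (mod 59)


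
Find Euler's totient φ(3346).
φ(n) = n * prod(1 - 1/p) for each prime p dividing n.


3346 = 2 × 7 × 239
Prime factors: 2, 7, 239
φ(3346) = 3346 × (1-1/2) × (1-1/7) × (1-1/239)
= 3346 × 1/2 × 6/7 × 238/239 = 1428

φ(3346) = 1428


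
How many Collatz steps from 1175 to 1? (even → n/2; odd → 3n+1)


1175 → 3526 → 1763 → 5290 → 2645 → 7936 → 3968 → 1984 → 992 → 496 → 248 → 124 → 62 → 31 → 94 → 47 → 142 → 71 → 214 → 107 → 322 → 161 → 484 → 242 → 121 → 364 → 182 → 91 → 274 → 137 → 412 → 206 → 103 → 310 → 155 → 466 → 233 → 700 → 350 → 175 → 526 → 263 → 790 → 395 → 1186 → 593 → 1780 → 890 → 445 → 1336 → 668 → 334 → 167 → 502 → 251 → 754 → 377 → 1132 → 566 → 283 → 850 → 425 → 1276 → 638 → 319 → 958 → 479 → 1438 → 719 → 2158 → 1079 → 3238 → 1619 → 4858 → 2429 → 7288 → 3644 → 1822 → 911 → 2734 → 1367 → 4102 → 2051 → 6154 → 3077 → 9232 → 4616 → 2308 → 1154 → 577 → 1732 → 866 → 433 → 1300 → 650 → 325 → 976 → 488 → 244 → 122 → 61 → 184 → 92 → 46 → 23 → 70 → 35 → 106 → 53 → 160 → 80 → 40 → 20 → 10 → 5 → 16 → 8 → 4 → 2 → 1
Total steps = 119

119 steps


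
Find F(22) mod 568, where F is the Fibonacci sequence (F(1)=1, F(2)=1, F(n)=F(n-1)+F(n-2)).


F(k) mod 568 for k=1..22:
1, 1, 2, 3, 5, 8, 13, 21, 34, 55, 89, 144, 233, 377, 42, 419, 461, 312, 205, 517, 154, 103
F(22) mod 568 = 103


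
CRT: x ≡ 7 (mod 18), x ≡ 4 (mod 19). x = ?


M = 18*19 = 342
M1 = M/18 = 19, M2 = M/19 = 18
M1^(-1) mod 18 = 1, M2^(-1) mod 19 = 18
x = 7*19*1 + 4*18*18 = 1429
1429 mod 342 = 61
Check: 61 mod 18 = 7 ✓, 61 mod 19 = 4 ✓

x ≡ 61 (mod 342)


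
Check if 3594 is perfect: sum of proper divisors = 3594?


Proper divisors of 3594: 1, 2, 3, 6, 599, 1198, 1797
Sum = 1 + 2 + 3 + 6 + 599 + 1198 + 1797 = 3606

No, 3594 is not perfect (3606 ≠ 3594)


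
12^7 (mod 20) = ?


12^1 mod 20 = 12
12^2 mod 20 = 4
12^3 mod 20 = 8
12^4 mod 20 = 16
12^5 mod 20 = 12
12^6 mod 20 = 4
12^7 mod 20 = 8


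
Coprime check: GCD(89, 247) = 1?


Euclidean algorithm:
247 = 2 * 89 + 69
89 = 1 * 69 + 20
69 = 3 * 20 + 9
20 = 2 * 9 + 2
9 = 4 * 2 + 1
2 = 2 * 1 + 0
GCD(89, 247) = 1

Yes, coprime (GCD = 1)


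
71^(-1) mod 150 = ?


Use the extended Euclidean algorithm on (150, 71); each row r = 150*s + 71*t:
r=150, s=1, t=0
r=71, s=0, t=1
q=2: r=8, s=1, t=-2   [150*(1) + 71*(-2) = 8]
q=8: r=7, s=-8, t=17   [150*(-8) + 71*(17) = 7]
q=1: r=1, s=9, t=-19   [150*(9) + 71*(-19) = 1]
q=7: r=0, s=-71, t=150   [150*(-71) + 71*(150) = 0]
GCD = 1 with t = -19, so 71*(-19) ≡ 1 (mod 150)
Inverse = -19 mod 150 = 131
Check: 71 * 131 = 9301 ≡ 1 (mod 150)

71^(-1) ≡ 131 (mod 150)


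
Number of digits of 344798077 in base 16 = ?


344798077 in base 16 = 148D337D
Number of digits = 8

8 digits (base 16)


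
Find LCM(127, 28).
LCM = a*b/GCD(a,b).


GCD(127, 28) = 1
LCM = 127*28/1 = 3556/1 = 3556

LCM = 3556


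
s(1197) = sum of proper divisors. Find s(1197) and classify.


Proper divisors: 1, 3, 7, 9, 19, 21, 57, 63, 133, 171, 399
Sum = 1 + 3 + 7 + 9 + 19 + 21 + 57 + 63 + 133 + 171 + 399 = 883
883 < 1197 → deficient

s(1197) = 883 (deficient)


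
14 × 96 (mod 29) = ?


14 × 96 = 1344
1344 mod 29 = 10


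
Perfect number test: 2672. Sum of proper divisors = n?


Proper divisors of 2672: 1, 2, 4, 8, 16, 167, 334, 668, 1336
Sum = 1 + 2 + 4 + 8 + 16 + 167 + 334 + 668 + 1336 = 2536

No, 2672 is not perfect (2536 ≠ 2672)


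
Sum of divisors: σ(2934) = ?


Divisors of 2934: 1, 2, 3, 6, 9, 18, 163, 326, 489, 978, 1467, 2934
Sum = 1 + 2 + 3 + 6 + 9 + 18 + 163 + 326 + 489 + 978 + 1467 + 2934 = 6396

σ(2934) = 6396


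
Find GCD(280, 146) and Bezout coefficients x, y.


Tabular extended Euclidean (each row: r = 280*s + 146*t):
r=280, s=1, t=0
r=146, s=0, t=1
q=1: r=134, s=1, t=-1   [280*(1) + 146*(-1) = 134]
q=1: r=12, s=-1, t=2   [280*(-1) + 146*(2) = 12]
q=11: r=2, s=12, t=-23   [280*(12) + 146*(-23) = 2]
q=6: r=0, s=-73, t=140   [280*(-73) + 146*(140) = 0]
GCD = 2; from the row with r=2: x=12, y=-23
Check: 280*(12) + 146*(-23) = 3360 - 3358 = 2

GCD = 2, x = 12, y = -23


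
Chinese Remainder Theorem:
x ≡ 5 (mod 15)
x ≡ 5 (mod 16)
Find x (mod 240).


M = 15*16 = 240
M1 = M/15 = 16, M2 = M/16 = 15
M1^(-1) mod 15 = 1, M2^(-1) mod 16 = 15
x = 5*16*1 + 5*15*15 = 1205
1205 mod 240 = 5
Check: 5 mod 15 = 5 ✓, 5 mod 16 = 5 ✓

x ≡ 5 (mod 240)


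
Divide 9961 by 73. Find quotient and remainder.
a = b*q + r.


9961 = 73 * 136 + 33
Check: 9928 + 33 = 9961

q = 136, r = 33


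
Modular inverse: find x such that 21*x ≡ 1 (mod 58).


Use the extended Euclidean algorithm on (58, 21); each row r = 58*s + 21*t:
r=58, s=1, t=0
r=21, s=0, t=1
q=2: r=16, s=1, t=-2   [58*(1) + 21*(-2) = 16]
q=1: r=5, s=-1, t=3   [58*(-1) + 21*(3) = 5]
q=3: r=1, s=4, t=-11   [58*(4) + 21*(-11) = 1]
q=5: r=0, s=-21, t=58   [58*(-21) + 21*(58) = 0]
GCD = 1 with t = -11, so 21*(-11) ≡ 1 (mod 58)
Inverse = -11 mod 58 = 47
Check: 21 * 47 = 987 ≡ 1 (mod 58)

21^(-1) ≡ 47 (mod 58)


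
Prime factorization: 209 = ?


209 / 11 = 19
19 / 19 = 1
209 = 11 × 19


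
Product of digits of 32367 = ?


3 × 2 × 3 × 6 × 7 = 756


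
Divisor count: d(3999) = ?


3999 = 3^1 × 31^1 × 43^1
d(3999) = (1+1) × (1+1) × (1+1) = 8

8 divisors


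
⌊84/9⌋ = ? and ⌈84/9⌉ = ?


84/9 = 9.3333
floor = 9
ceil = 10

floor = 9, ceil = 10


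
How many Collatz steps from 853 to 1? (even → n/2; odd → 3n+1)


853 → 2560 → 1280 → 640 → 320 → 160 → 80 → 40 → 20 → 10 → 5 → 16 → 8 → 4 → 2 → 1
Total steps = 15

15 steps


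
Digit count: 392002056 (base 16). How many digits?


392002056 in base 16 = 175D7A08
Number of digits = 8

8 digits (base 16)


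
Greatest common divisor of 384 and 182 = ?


384 = 2 * 182 + 20
182 = 9 * 20 + 2
20 = 10 * 2 + 0
GCD = 2


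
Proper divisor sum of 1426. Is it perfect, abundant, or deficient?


Proper divisors: 1, 2, 23, 31, 46, 62, 713
Sum = 1 + 2 + 23 + 31 + 46 + 62 + 713 = 878
878 < 1426 → deficient

s(1426) = 878 (deficient)


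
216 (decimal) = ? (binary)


216 (base 10) = 216 (decimal)
216 (decimal) = 11011000 (base 2)


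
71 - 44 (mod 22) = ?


71 - 44 = 27
27 mod 22 = 5


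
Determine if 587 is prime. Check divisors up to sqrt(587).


Check divisors up to sqrt(587) = 24.2281
No divisors found.
587 is prime.

Yes, 587 is prime


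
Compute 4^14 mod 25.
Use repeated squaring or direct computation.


4^1 mod 25 = 4
4^2 mod 25 = 16
4^3 mod 25 = 14
4^4 mod 25 = 6
4^5 mod 25 = 24
4^6 mod 25 = 21
4^7 mod 25 = 9
4^8 mod 25 = 11
4^9 mod 25 = 19
4^10 mod 25 = 1
4^11 mod 25 = 4
4^12 mod 25 = 16
4^13 mod 25 = 14
4^14 mod 25 = 6


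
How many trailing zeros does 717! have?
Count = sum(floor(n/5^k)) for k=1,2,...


floor(717/5) = 143
floor(717/25) = 28
floor(717/125) = 5
floor(717/625) = 1
Total = 177

177 trailing zeros


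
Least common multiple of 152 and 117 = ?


GCD(152, 117) = 1
LCM = 152*117/1 = 17784/1 = 17784

LCM = 17784


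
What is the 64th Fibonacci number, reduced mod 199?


F(k) mod 199 for k=1..64:
1, 1, 2, 3, 5, 8, 13, 21, 34, 55, 89, 144, 34, 178, 13, 191, 5, 196, 2, 198, 1, 0, 1, 1, 2, 3, 5, 8, 13, 21, 34, 55, 89, 144, 34, 178, 13, 191, 5, 196, 2, 198, 1, 0, 1, 1, 2, 3, 5, 8, 13, 21, 34, 55, 89, 144, 34, 178, 13, 191, 5, 196, 2, 198
F(64) mod 199 = 198


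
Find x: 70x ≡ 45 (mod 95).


GCD(70, 95) = 5 divides 45
Divide: 14x ≡ 9 (mod 19)
x ≡ 2 (mod 19)


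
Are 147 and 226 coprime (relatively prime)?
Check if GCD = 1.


Euclidean algorithm:
226 = 1 * 147 + 79
147 = 1 * 79 + 68
79 = 1 * 68 + 11
68 = 6 * 11 + 2
11 = 5 * 2 + 1
2 = 2 * 1 + 0
GCD(147, 226) = 1

Yes, coprime (GCD = 1)


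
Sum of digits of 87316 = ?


8 + 7 + 3 + 1 + 6 = 25


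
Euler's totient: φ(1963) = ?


1963 = 13 × 151
Prime factors: 13, 151
φ(1963) = 1963 × (1-1/13) × (1-1/151)
= 1963 × 12/13 × 150/151 = 1800

φ(1963) = 1800


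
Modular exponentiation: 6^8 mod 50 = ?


6^1 mod 50 = 6
6^2 mod 50 = 36
6^3 mod 50 = 16
6^4 mod 50 = 46
6^5 mod 50 = 26
6^6 mod 50 = 6
6^7 mod 50 = 36
6^8 mod 50 = 16


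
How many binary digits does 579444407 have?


579444407 in base 2 = 100010100010011001111010110111
Number of digits = 30

30 digits (base 2)


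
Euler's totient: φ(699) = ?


699 = 3 × 233
Prime factors: 3, 233
φ(699) = 699 × (1-1/3) × (1-1/233)
= 699 × 2/3 × 232/233 = 464

φ(699) = 464


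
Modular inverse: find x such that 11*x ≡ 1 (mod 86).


Use the extended Euclidean algorithm on (86, 11); each row r = 86*s + 11*t:
r=86, s=1, t=0
r=11, s=0, t=1
q=7: r=9, s=1, t=-7   [86*(1) + 11*(-7) = 9]
q=1: r=2, s=-1, t=8   [86*(-1) + 11*(8) = 2]
q=4: r=1, s=5, t=-39   [86*(5) + 11*(-39) = 1]
q=2: r=0, s=-11, t=86   [86*(-11) + 11*(86) = 0]
GCD = 1 with t = -39, so 11*(-39) ≡ 1 (mod 86)
Inverse = -39 mod 86 = 47
Check: 11 * 47 = 517 ≡ 1 (mod 86)

11^(-1) ≡ 47 (mod 86)


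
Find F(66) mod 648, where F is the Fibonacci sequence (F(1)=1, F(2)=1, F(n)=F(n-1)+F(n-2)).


F(k) mod 648 for k=1..66:
1, 1, 2, 3, 5, 8, 13, 21, 34, 55, 89, 144, 233, 377, 610, 339, 301, 640, 293, 285, 578, 215, 145, 360, 505, 217, 74, 291, 365, 8, 373, 381, 106, 487, 593, 432, 377, 161, 538, 51, 589, 640, 581, 573, 506, 431, 289, 72, 361, 433, 146, 579, 77, 8, 85, 93, 178, 271, 449, 72, 521, 593, 466, 411, 229, 640
F(66) mod 648 = 640


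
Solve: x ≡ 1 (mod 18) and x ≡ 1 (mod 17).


M = 18*17 = 306
M1 = M/18 = 17, M2 = M/17 = 18
M1^(-1) mod 18 = 17, M2^(-1) mod 17 = 1
x = 1*17*17 + 1*18*1 = 307
307 mod 306 = 1
Check: 1 mod 18 = 1 ✓, 1 mod 17 = 1 ✓

x ≡ 1 (mod 306)


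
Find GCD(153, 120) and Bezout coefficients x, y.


Tabular extended Euclidean (each row: r = 153*s + 120*t):
r=153, s=1, t=0
r=120, s=0, t=1
q=1: r=33, s=1, t=-1   [153*(1) + 120*(-1) = 33]
q=3: r=21, s=-3, t=4   [153*(-3) + 120*(4) = 21]
q=1: r=12, s=4, t=-5   [153*(4) + 120*(-5) = 12]
q=1: r=9, s=-7, t=9   [153*(-7) + 120*(9) = 9]
q=1: r=3, s=11, t=-14   [153*(11) + 120*(-14) = 3]
q=3: r=0, s=-40, t=51   [153*(-40) + 120*(51) = 0]
GCD = 3; from the row with r=3: x=11, y=-14
Check: 153*(11) + 120*(-14) = 1683 - 1680 = 3

GCD = 3, x = 11, y = -14


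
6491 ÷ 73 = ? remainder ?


6491 = 73 * 88 + 67
Check: 6424 + 67 = 6491

q = 88, r = 67


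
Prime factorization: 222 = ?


222 / 2 = 111
111 / 3 = 37
37 / 37 = 1
222 = 2 × 3 × 37


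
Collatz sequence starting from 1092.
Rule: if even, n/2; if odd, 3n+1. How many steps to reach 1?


1092 → 546 → 273 → 820 → 410 → 205 → 616 → 308 → 154 → 77 → 232 → 116 → 58 → 29 → 88 → 44 → 22 → 11 → 34 → 17 → 52 → 26 → 13 → 40 → 20 → 10 → 5 → 16 → 8 → 4 → 2 → 1
Total steps = 31

31 steps


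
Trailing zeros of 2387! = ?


floor(2387/5) = 477
floor(2387/25) = 95
floor(2387/125) = 19
floor(2387/625) = 3
Total = 594

594 trailing zeros


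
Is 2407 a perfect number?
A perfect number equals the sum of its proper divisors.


Proper divisors of 2407: 1, 29, 83
Sum = 1 + 29 + 83 = 113

No, 2407 is not perfect (113 ≠ 2407)


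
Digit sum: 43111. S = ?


4 + 3 + 1 + 1 + 1 = 10


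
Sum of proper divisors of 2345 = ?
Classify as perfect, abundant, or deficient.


Proper divisors: 1, 5, 7, 35, 67, 335, 469
Sum = 1 + 5 + 7 + 35 + 67 + 335 + 469 = 919
919 < 2345 → deficient

s(2345) = 919 (deficient)


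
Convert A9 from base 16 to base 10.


A9 (base 16) = 169 (decimal)
169 (decimal) = 169 (base 10)


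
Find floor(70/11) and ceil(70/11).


70/11 = 6.3636
floor = 6
ceil = 7

floor = 6, ceil = 7


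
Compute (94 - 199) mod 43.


94 - 199 = -105
-105 mod 43 = 24


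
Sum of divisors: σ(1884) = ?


Divisors of 1884: 1, 2, 3, 4, 6, 12, 157, 314, 471, 628, 942, 1884
Sum = 1 + 2 + 3 + 4 + 6 + 12 + 157 + 314 + 471 + 628 + 942 + 1884 = 4424

σ(1884) = 4424


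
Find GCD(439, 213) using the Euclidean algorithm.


439 = 2 * 213 + 13
213 = 16 * 13 + 5
13 = 2 * 5 + 3
5 = 1 * 3 + 2
3 = 1 * 2 + 1
2 = 2 * 1 + 0
GCD = 1


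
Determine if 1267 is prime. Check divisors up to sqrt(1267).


1267 / 7 = 181 (exact division)
1267 is NOT prime.

No, 1267 is not prime


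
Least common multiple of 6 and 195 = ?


GCD(6, 195) = 3
LCM = 6*195/3 = 1170/3 = 390

LCM = 390


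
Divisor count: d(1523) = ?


1523 = 1523^1
d(1523) = (1+1) = 2

2 divisors


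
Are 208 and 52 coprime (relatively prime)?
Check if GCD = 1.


Euclidean algorithm:
208 = 4 * 52 + 0
GCD(208, 52) = 52

No, not coprime (GCD = 52)


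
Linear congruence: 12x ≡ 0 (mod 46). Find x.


GCD(12, 46) = 2 divides 0
Divide: 6x ≡ 0 (mod 23)
x ≡ 0 (mod 23)


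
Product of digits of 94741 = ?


9 × 4 × 7 × 4 × 1 = 1008


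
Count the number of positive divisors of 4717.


4717 = 53^1 × 89^1
d(4717) = (1+1) × (1+1) = 4

4 divisors


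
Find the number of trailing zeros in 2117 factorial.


floor(2117/5) = 423
floor(2117/25) = 84
floor(2117/125) = 16
floor(2117/625) = 3
Total = 526

526 trailing zeros


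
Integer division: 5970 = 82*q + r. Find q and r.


5970 = 82 * 72 + 66
Check: 5904 + 66 = 5970

q = 72, r = 66


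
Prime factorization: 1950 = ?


1950 / 2 = 975
975 / 3 = 325
325 / 5 = 65
65 / 5 = 13
13 / 13 = 1
1950 = 2 × 3 × 5^2 × 13


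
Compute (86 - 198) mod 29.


86 - 198 = -112
-112 mod 29 = 4


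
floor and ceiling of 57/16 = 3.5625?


57/16 = 3.5625
floor = 3
ceil = 4

floor = 3, ceil = 4


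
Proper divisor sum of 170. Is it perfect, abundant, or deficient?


Proper divisors: 1, 2, 5, 10, 17, 34, 85
Sum = 1 + 2 + 5 + 10 + 17 + 34 + 85 = 154
154 < 170 → deficient

s(170) = 154 (deficient)


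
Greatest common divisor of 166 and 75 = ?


166 = 2 * 75 + 16
75 = 4 * 16 + 11
16 = 1 * 11 + 5
11 = 2 * 5 + 1
5 = 5 * 1 + 0
GCD = 1


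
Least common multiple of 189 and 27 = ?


GCD(189, 27) = 27
LCM = 189*27/27 = 5103/27 = 189

LCM = 189


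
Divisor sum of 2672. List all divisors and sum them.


Divisors of 2672: 1, 2, 4, 8, 16, 167, 334, 668, 1336, 2672
Sum = 1 + 2 + 4 + 8 + 16 + 167 + 334 + 668 + 1336 + 2672 = 5208

σ(2672) = 5208


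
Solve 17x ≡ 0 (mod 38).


GCD(17, 38) = 1, unique solution
a^(-1) mod 38 = 9
x = 9 * 0 mod 38 = 0

x ≡ 0 (mod 38)


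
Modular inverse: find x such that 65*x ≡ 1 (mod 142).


Use the extended Euclidean algorithm on (142, 65); each row r = 142*s + 65*t:
r=142, s=1, t=0
r=65, s=0, t=1
q=2: r=12, s=1, t=-2   [142*(1) + 65*(-2) = 12]
q=5: r=5, s=-5, t=11   [142*(-5) + 65*(11) = 5]
q=2: r=2, s=11, t=-24   [142*(11) + 65*(-24) = 2]
q=2: r=1, s=-27, t=59   [142*(-27) + 65*(59) = 1]
q=2: r=0, s=65, t=-142   [142*(65) + 65*(-142) = 0]
GCD = 1 with t = 59, so 65*(59) ≡ 1 (mod 142)
Inverse = 59 mod 142 = 59
Check: 65 * 59 = 3835 ≡ 1 (mod 142)

65^(-1) ≡ 59 (mod 142)


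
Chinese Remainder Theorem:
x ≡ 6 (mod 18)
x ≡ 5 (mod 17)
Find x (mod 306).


M = 18*17 = 306
M1 = M/18 = 17, M2 = M/17 = 18
M1^(-1) mod 18 = 17, M2^(-1) mod 17 = 1
x = 6*17*17 + 5*18*1 = 1824
1824 mod 306 = 294
Check: 294 mod 18 = 6 ✓, 294 mod 17 = 5 ✓

x ≡ 294 (mod 306)


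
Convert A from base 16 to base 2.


A (base 16) = 10 (decimal)
10 (decimal) = 1010 (base 2)


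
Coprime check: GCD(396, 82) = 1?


Euclidean algorithm:
396 = 4 * 82 + 68
82 = 1 * 68 + 14
68 = 4 * 14 + 12
14 = 1 * 12 + 2
12 = 6 * 2 + 0
GCD(396, 82) = 2

No, not coprime (GCD = 2)


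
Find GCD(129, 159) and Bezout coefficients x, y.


Tabular extended Euclidean (each row: r = 129*s + 159*t):
r=129, s=1, t=0
r=159, s=0, t=1
q=0: r=129, s=1, t=0   [129*(1) + 159*(0) = 129]
q=1: r=30, s=-1, t=1   [129*(-1) + 159*(1) = 30]
q=4: r=9, s=5, t=-4   [129*(5) + 159*(-4) = 9]
q=3: r=3, s=-16, t=13   [129*(-16) + 159*(13) = 3]
q=3: r=0, s=53, t=-43   [129*(53) + 159*(-43) = 0]
GCD = 3; from the row with r=3: x=-16, y=13
Check: 129*(-16) + 159*(13) = -2064 + 2067 = 3

GCD = 3, x = -16, y = 13


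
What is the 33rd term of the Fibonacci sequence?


Sequence: 1, 1, 2, 3, 5, 8, 13, 21, 34, 55, 89, 144, 233, 377, 610, 987, 1597, 2584, 4181, 6765, 10946, 17711, 28657, 46368, 75025, 121393, 196418, 317811, 514229, 832040, 1346269, 2178309, 3524578
F(33) = 3524578


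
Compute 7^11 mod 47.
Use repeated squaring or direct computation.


7^1 mod 47 = 7
7^2 mod 47 = 2
7^3 mod 47 = 14
7^4 mod 47 = 4
7^5 mod 47 = 28
7^6 mod 47 = 8
7^7 mod 47 = 9
7^8 mod 47 = 16
7^9 mod 47 = 18
7^10 mod 47 = 32
7^11 mod 47 = 36


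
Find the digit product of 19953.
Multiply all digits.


1 × 9 × 9 × 5 × 3 = 1215


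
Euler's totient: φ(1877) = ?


1877 = 1877
Prime factors: 1877
φ(1877) = 1877 × (1-1/1877)
= 1877 × 1876/1877 = 1876

φ(1877) = 1876


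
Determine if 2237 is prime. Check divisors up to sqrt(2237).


Check divisors up to sqrt(2237) = 47.2969
No divisors found.
2237 is prime.

Yes, 2237 is prime


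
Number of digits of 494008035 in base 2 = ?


494008035 in base 2 = 11101011100011111011011100011
Number of digits = 29

29 digits (base 2)


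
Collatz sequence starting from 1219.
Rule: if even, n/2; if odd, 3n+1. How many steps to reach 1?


1219 → 3658 → 1829 → 5488 → 2744 → 1372 → 686 → 343 → 1030 → 515 → 1546 → 773 → 2320 → 1160 → 580 → 290 → 145 → 436 → 218 → 109 → 328 → 164 → 82 → 41 → 124 → 62 → 31 → 94 → 47 → 142 → 71 → 214 → 107 → 322 → 161 → 484 → 242 → 121 → 364 → 182 → 91 → 274 → 137 → 412 → 206 → 103 → 310 → 155 → 466 → 233 → 700 → 350 → 175 → 526 → 263 → 790 → 395 → 1186 → 593 → 1780 → 890 → 445 → 1336 → 668 → 334 → 167 → 502 → 251 → 754 → 377 → 1132 → 566 → 283 → 850 → 425 → 1276 → 638 → 319 → 958 → 479 → 1438 → 719 → 2158 → 1079 → 3238 → 1619 → 4858 → 2429 → 7288 → 3644 → 1822 → 911 → 2734 → 1367 → 4102 → 2051 → 6154 → 3077 → 9232 → 4616 → 2308 → 1154 → 577 → 1732 → 866 → 433 → 1300 → 650 → 325 → 976 → 488 → 244 → 122 → 61 → 184 → 92 → 46 → 23 → 70 → 35 → 106 → 53 → 160 → 80 → 40 → 20 → 10 → 5 → 16 → 8 → 4 → 2 → 1
Total steps = 132

132 steps


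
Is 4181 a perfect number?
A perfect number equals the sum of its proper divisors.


Proper divisors of 4181: 1, 37, 113
Sum = 1 + 37 + 113 = 151

No, 4181 is not perfect (151 ≠ 4181)


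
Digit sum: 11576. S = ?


1 + 1 + 5 + 7 + 6 = 20


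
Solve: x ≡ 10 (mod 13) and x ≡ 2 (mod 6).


M = 13*6 = 78
M1 = M/13 = 6, M2 = M/6 = 13
M1^(-1) mod 13 = 11, M2^(-1) mod 6 = 1
x = 10*6*11 + 2*13*1 = 686
686 mod 78 = 62
Check: 62 mod 13 = 10 ✓, 62 mod 6 = 2 ✓

x ≡ 62 (mod 78)


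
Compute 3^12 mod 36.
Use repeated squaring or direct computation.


3^1 mod 36 = 3
3^2 mod 36 = 9
3^3 mod 36 = 27
3^4 mod 36 = 9
3^5 mod 36 = 27
3^6 mod 36 = 9
3^7 mod 36 = 27
3^8 mod 36 = 9
3^9 mod 36 = 27
3^10 mod 36 = 9
3^11 mod 36 = 27
3^12 mod 36 = 9


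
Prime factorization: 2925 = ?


2925 / 3 = 975
975 / 3 = 325
325 / 5 = 65
65 / 5 = 13
13 / 13 = 1
2925 = 3^2 × 5^2 × 13


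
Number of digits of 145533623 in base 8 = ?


145533623 in base 8 = 1053125267
Number of digits = 10

10 digits (base 8)


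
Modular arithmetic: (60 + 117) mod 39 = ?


60 + 117 = 177
177 mod 39 = 21


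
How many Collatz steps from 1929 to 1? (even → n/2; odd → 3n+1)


1929 → 5788 → 2894 → 1447 → 4342 → 2171 → 6514 → 3257 → 9772 → 4886 → 2443 → 7330 → 3665 → 10996 → 5498 → 2749 → 8248 → 4124 → 2062 → 1031 → 3094 → 1547 → 4642 → 2321 → 6964 → 3482 → 1741 → 5224 → 2612 → 1306 → 653 → 1960 → 980 → 490 → 245 → 736 → 368 → 184 → 92 → 46 → 23 → 70 → 35 → 106 → 53 → 160 → 80 → 40 → 20 → 10 → 5 → 16 → 8 → 4 → 2 → 1
Total steps = 55

55 steps


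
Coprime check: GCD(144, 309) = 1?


Euclidean algorithm:
309 = 2 * 144 + 21
144 = 6 * 21 + 18
21 = 1 * 18 + 3
18 = 6 * 3 + 0
GCD(144, 309) = 3

No, not coprime (GCD = 3)


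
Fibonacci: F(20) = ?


Sequence: 1, 1, 2, 3, 5, 8, 13, 21, 34, 55, 89, 144, 233, 377, 610, 987, 1597, 2584, 4181, 6765
F(20) = 6765


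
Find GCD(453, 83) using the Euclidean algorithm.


453 = 5 * 83 + 38
83 = 2 * 38 + 7
38 = 5 * 7 + 3
7 = 2 * 3 + 1
3 = 3 * 1 + 0
GCD = 1


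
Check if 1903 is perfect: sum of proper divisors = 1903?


Proper divisors of 1903: 1, 11, 173
Sum = 1 + 11 + 173 = 185

No, 1903 is not perfect (185 ≠ 1903)


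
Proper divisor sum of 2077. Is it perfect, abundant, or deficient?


Proper divisors: 1, 31, 67
Sum = 1 + 31 + 67 = 99
99 < 2077 → deficient

s(2077) = 99 (deficient)


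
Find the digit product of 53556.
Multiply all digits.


5 × 3 × 5 × 5 × 6 = 2250


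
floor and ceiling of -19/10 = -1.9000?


-19/10 = -1.9000
floor = -2
ceil = -1

floor = -2, ceil = -1


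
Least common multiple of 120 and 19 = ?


GCD(120, 19) = 1
LCM = 120*19/1 = 2280/1 = 2280

LCM = 2280


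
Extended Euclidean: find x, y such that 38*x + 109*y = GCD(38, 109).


Tabular extended Euclidean (each row: r = 38*s + 109*t):
r=38, s=1, t=0
r=109, s=0, t=1
q=0: r=38, s=1, t=0   [38*(1) + 109*(0) = 38]
q=2: r=33, s=-2, t=1   [38*(-2) + 109*(1) = 33]
q=1: r=5, s=3, t=-1   [38*(3) + 109*(-1) = 5]
q=6: r=3, s=-20, t=7   [38*(-20) + 109*(7) = 3]
q=1: r=2, s=23, t=-8   [38*(23) + 109*(-8) = 2]
q=1: r=1, s=-43, t=15   [38*(-43) + 109*(15) = 1]
q=2: r=0, s=109, t=-38   [38*(109) + 109*(-38) = 0]
GCD = 1; from the row with r=1: x=-43, y=15
Check: 38*(-43) + 109*(15) = -1634 + 1635 = 1

GCD = 1, x = -43, y = 15


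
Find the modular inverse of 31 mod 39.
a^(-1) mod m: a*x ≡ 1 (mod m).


Use the extended Euclidean algorithm on (39, 31); each row r = 39*s + 31*t:
r=39, s=1, t=0
r=31, s=0, t=1
q=1: r=8, s=1, t=-1   [39*(1) + 31*(-1) = 8]
q=3: r=7, s=-3, t=4   [39*(-3) + 31*(4) = 7]
q=1: r=1, s=4, t=-5   [39*(4) + 31*(-5) = 1]
q=7: r=0, s=-31, t=39   [39*(-31) + 31*(39) = 0]
GCD = 1 with t = -5, so 31*(-5) ≡ 1 (mod 39)
Inverse = -5 mod 39 = 34
Check: 31 * 34 = 1054 ≡ 1 (mod 39)

31^(-1) ≡ 34 (mod 39)


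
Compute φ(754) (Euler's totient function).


754 = 2 × 13 × 29
Prime factors: 2, 13, 29
φ(754) = 754 × (1-1/2) × (1-1/13) × (1-1/29)
= 754 × 1/2 × 12/13 × 28/29 = 336

φ(754) = 336


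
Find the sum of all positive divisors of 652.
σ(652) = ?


Divisors of 652: 1, 2, 4, 163, 326, 652
Sum = 1 + 2 + 4 + 163 + 326 + 652 = 1148

σ(652) = 1148


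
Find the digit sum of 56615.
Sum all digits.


5 + 6 + 6 + 1 + 5 = 23


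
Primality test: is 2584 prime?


2584 / 2 = 1292 (exact division)
2584 is NOT prime.

No, 2584 is not prime


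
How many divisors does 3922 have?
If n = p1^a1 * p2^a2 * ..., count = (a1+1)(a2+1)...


3922 = 2^1 × 37^1 × 53^1
d(3922) = (1+1) × (1+1) × (1+1) = 8

8 divisors


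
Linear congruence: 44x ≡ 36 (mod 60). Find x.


GCD(44, 60) = 4 divides 36
Divide: 11x ≡ 9 (mod 15)
x ≡ 9 (mod 15)


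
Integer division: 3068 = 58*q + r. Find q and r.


3068 = 58 * 52 + 52
Check: 3016 + 52 = 3068

q = 52, r = 52


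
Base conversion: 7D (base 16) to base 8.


7D (base 16) = 125 (decimal)
125 (decimal) = 175 (base 8)


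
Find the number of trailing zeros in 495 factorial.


floor(495/5) = 99
floor(495/25) = 19
floor(495/125) = 3
Total = 121

121 trailing zeros


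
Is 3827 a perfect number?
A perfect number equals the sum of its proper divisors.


Proper divisors of 3827: 1, 43, 89
Sum = 1 + 43 + 89 = 133

No, 3827 is not perfect (133 ≠ 3827)


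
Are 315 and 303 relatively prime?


Euclidean algorithm:
315 = 1 * 303 + 12
303 = 25 * 12 + 3
12 = 4 * 3 + 0
GCD(315, 303) = 3

No, not coprime (GCD = 3)


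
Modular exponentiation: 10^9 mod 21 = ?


10^1 mod 21 = 10
10^2 mod 21 = 16
10^3 mod 21 = 13
10^4 mod 21 = 4
10^5 mod 21 = 19
10^6 mod 21 = 1
10^7 mod 21 = 10
10^8 mod 21 = 16
10^9 mod 21 = 13


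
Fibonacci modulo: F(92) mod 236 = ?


F(k) mod 236 for k=1..92:
1, 1, 2, 3, 5, 8, 13, 21, 34, 55, 89, 144, 233, 141, 138, 43, 181, 224, 169, 157, 90, 11, 101, 112, 213, 89, 66, 155, 221, 140, 125, 29, 154, 183, 101, 48, 149, 197, 110, 71, 181, 16, 197, 213, 174, 151, 89, 4, 93, 97, 190, 51, 5, 56, 61, 117, 178, 59, 1, 60, 61, 121, 182, 67, 13, 80, 93, 173, 30, 203, 233, 200, 197, 161, 122, 47, 169, 216, 149, 129, 42, 171, 213, 148, 125, 37, 162, 199, 125, 88, 213, 65
F(92) mod 236 = 65


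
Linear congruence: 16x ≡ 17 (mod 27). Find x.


GCD(16, 27) = 1, unique solution
a^(-1) mod 27 = 22
x = 22 * 17 mod 27 = 23

x ≡ 23 (mod 27)


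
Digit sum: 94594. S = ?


9 + 4 + 5 + 9 + 4 = 31


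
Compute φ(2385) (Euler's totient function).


2385 = 3^2 × 5 × 53
Prime factors: 3, 5, 53
φ(2385) = 2385 × (1-1/3) × (1-1/5) × (1-1/53)
= 2385 × 2/3 × 4/5 × 52/53 = 1248

φ(2385) = 1248


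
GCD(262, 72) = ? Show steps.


262 = 3 * 72 + 46
72 = 1 * 46 + 26
46 = 1 * 26 + 20
26 = 1 * 20 + 6
20 = 3 * 6 + 2
6 = 3 * 2 + 0
GCD = 2


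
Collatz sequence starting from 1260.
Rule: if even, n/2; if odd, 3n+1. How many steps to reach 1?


1260 → 630 → 315 → 946 → 473 → 1420 → 710 → 355 → 1066 → 533 → 1600 → 800 → 400 → 200 → 100 → 50 → 25 → 76 → 38 → 19 → 58 → 29 → 88 → 44 → 22 → 11 → 34 → 17 → 52 → 26 → 13 → 40 → 20 → 10 → 5 → 16 → 8 → 4 → 2 → 1
Total steps = 39

39 steps


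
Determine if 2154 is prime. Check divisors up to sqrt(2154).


2154 / 2 = 1077 (exact division)
2154 is NOT prime.

No, 2154 is not prime


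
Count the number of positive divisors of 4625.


4625 = 5^3 × 37^1
d(4625) = (3+1) × (1+1) = 8

8 divisors


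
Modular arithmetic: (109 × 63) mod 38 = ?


109 × 63 = 6867
6867 mod 38 = 27


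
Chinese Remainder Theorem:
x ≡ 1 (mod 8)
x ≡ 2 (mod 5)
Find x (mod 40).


M = 8*5 = 40
M1 = M/8 = 5, M2 = M/5 = 8
M1^(-1) mod 8 = 5, M2^(-1) mod 5 = 2
x = 1*5*5 + 2*8*2 = 57
57 mod 40 = 17
Check: 17 mod 8 = 1 ✓, 17 mod 5 = 2 ✓

x ≡ 17 (mod 40)


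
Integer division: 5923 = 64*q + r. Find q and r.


5923 = 64 * 92 + 35
Check: 5888 + 35 = 5923

q = 92, r = 35


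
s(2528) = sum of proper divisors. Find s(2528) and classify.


Proper divisors: 1, 2, 4, 8, 16, 32, 79, 158, 316, 632, 1264
Sum = 1 + 2 + 4 + 8 + 16 + 32 + 79 + 158 + 316 + 632 + 1264 = 2512
2512 < 2528 → deficient

s(2528) = 2512 (deficient)


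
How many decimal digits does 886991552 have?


886991552 has 9 digits in base 10
floor(log10(886991552)) + 1 = floor(8.9479) + 1 = 9

9 digits (base 10)


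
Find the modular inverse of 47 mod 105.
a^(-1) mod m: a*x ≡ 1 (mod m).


Use the extended Euclidean algorithm on (105, 47); each row r = 105*s + 47*t:
r=105, s=1, t=0
r=47, s=0, t=1
q=2: r=11, s=1, t=-2   [105*(1) + 47*(-2) = 11]
q=4: r=3, s=-4, t=9   [105*(-4) + 47*(9) = 3]
q=3: r=2, s=13, t=-29   [105*(13) + 47*(-29) = 2]
q=1: r=1, s=-17, t=38   [105*(-17) + 47*(38) = 1]
q=2: r=0, s=47, t=-105   [105*(47) + 47*(-105) = 0]
GCD = 1 with t = 38, so 47*(38) ≡ 1 (mod 105)
Inverse = 38 mod 105 = 38
Check: 47 * 38 = 1786 ≡ 1 (mod 105)

47^(-1) ≡ 38 (mod 105)


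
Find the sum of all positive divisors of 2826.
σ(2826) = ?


Divisors of 2826: 1, 2, 3, 6, 9, 18, 157, 314, 471, 942, 1413, 2826
Sum = 1 + 2 + 3 + 6 + 9 + 18 + 157 + 314 + 471 + 942 + 1413 + 2826 = 6162

σ(2826) = 6162


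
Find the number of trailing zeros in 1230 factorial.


floor(1230/5) = 246
floor(1230/25) = 49
floor(1230/125) = 9
floor(1230/625) = 1
Total = 305

305 trailing zeros


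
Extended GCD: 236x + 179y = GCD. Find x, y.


Tabular extended Euclidean (each row: r = 236*s + 179*t):
r=236, s=1, t=0
r=179, s=0, t=1
q=1: r=57, s=1, t=-1   [236*(1) + 179*(-1) = 57]
q=3: r=8, s=-3, t=4   [236*(-3) + 179*(4) = 8]
q=7: r=1, s=22, t=-29   [236*(22) + 179*(-29) = 1]
q=8: r=0, s=-179, t=236   [236*(-179) + 179*(236) = 0]
GCD = 1; from the row with r=1: x=22, y=-29
Check: 236*(22) + 179*(-29) = 5192 - 5191 = 1

GCD = 1, x = 22, y = -29


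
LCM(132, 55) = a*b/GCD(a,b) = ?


GCD(132, 55) = 11
LCM = 132*55/11 = 7260/11 = 660

LCM = 660


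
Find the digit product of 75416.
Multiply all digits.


7 × 5 × 4 × 1 × 6 = 840


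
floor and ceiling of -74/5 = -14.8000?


-74/5 = -14.8000
floor = -15
ceil = -14

floor = -15, ceil = -14


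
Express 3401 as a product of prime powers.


3401 / 19 = 179
179 / 179 = 1
3401 = 19 × 179


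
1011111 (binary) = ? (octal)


1011111 (base 2) = 95 (decimal)
95 (decimal) = 137 (base 8)


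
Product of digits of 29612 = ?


2 × 9 × 6 × 1 × 2 = 216


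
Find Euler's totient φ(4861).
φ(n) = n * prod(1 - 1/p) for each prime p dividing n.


4861 = 4861
Prime factors: 4861
φ(4861) = 4861 × (1-1/4861)
= 4861 × 4860/4861 = 4860

φ(4861) = 4860


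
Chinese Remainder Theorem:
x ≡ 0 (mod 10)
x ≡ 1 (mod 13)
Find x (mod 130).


M = 10*13 = 130
M1 = M/10 = 13, M2 = M/13 = 10
M1^(-1) mod 10 = 7, M2^(-1) mod 13 = 4
x = 0*13*7 + 1*10*4 = 40
40 mod 130 = 40
Check: 40 mod 10 = 0 ✓, 40 mod 13 = 1 ✓

x ≡ 40 (mod 130)


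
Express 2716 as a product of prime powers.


2716 / 2 = 1358
1358 / 2 = 679
679 / 7 = 97
97 / 97 = 1
2716 = 2^2 × 7 × 97


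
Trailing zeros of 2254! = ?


floor(2254/5) = 450
floor(2254/25) = 90
floor(2254/125) = 18
floor(2254/625) = 3
Total = 561

561 trailing zeros


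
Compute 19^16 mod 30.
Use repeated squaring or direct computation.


19^1 mod 30 = 19
19^2 mod 30 = 1
19^3 mod 30 = 19
19^4 mod 30 = 1
19^5 mod 30 = 19
19^6 mod 30 = 1
19^7 mod 30 = 19
19^8 mod 30 = 1
19^9 mod 30 = 19
19^10 mod 30 = 1
19^11 mod 30 = 19
19^12 mod 30 = 1
19^13 mod 30 = 19
19^14 mod 30 = 1
19^15 mod 30 = 19
19^16 mod 30 = 1


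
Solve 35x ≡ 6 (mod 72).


GCD(35, 72) = 1, unique solution
a^(-1) mod 72 = 35
x = 35 * 6 mod 72 = 66

x ≡ 66 (mod 72)


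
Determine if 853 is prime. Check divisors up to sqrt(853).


Check divisors up to sqrt(853) = 29.2062
No divisors found.
853 is prime.

Yes, 853 is prime


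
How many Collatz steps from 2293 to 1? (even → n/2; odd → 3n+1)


2293 → 6880 → 3440 → 1720 → 860 → 430 → 215 → 646 → 323 → 970 → 485 → 1456 → 728 → 364 → 182 → 91 → 274 → 137 → 412 → 206 → 103 → 310 → 155 → 466 → 233 → 700 → 350 → 175 → 526 → 263 → 790 → 395 → 1186 → 593 → 1780 → 890 → 445 → 1336 → 668 → 334 → 167 → 502 → 251 → 754 → 377 → 1132 → 566 → 283 → 850 → 425 → 1276 → 638 → 319 → 958 → 479 → 1438 → 719 → 2158 → 1079 → 3238 → 1619 → 4858 → 2429 → 7288 → 3644 → 1822 → 911 → 2734 → 1367 → 4102 → 2051 → 6154 → 3077 → 9232 → 4616 → 2308 → 1154 → 577 → 1732 → 866 → 433 → 1300 → 650 → 325 → 976 → 488 → 244 → 122 → 61 → 184 → 92 → 46 → 23 → 70 → 35 → 106 → 53 → 160 → 80 → 40 → 20 → 10 → 5 → 16 → 8 → 4 → 2 → 1
Total steps = 107

107 steps


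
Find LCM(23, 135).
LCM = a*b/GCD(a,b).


GCD(23, 135) = 1
LCM = 23*135/1 = 3105/1 = 3105

LCM = 3105


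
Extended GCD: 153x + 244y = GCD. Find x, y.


Tabular extended Euclidean (each row: r = 153*s + 244*t):
r=153, s=1, t=0
r=244, s=0, t=1
q=0: r=153, s=1, t=0   [153*(1) + 244*(0) = 153]
q=1: r=91, s=-1, t=1   [153*(-1) + 244*(1) = 91]
q=1: r=62, s=2, t=-1   [153*(2) + 244*(-1) = 62]
q=1: r=29, s=-3, t=2   [153*(-3) + 244*(2) = 29]
q=2: r=4, s=8, t=-5   [153*(8) + 244*(-5) = 4]
q=7: r=1, s=-59, t=37   [153*(-59) + 244*(37) = 1]
q=4: r=0, s=244, t=-153   [153*(244) + 244*(-153) = 0]
GCD = 1; from the row with r=1: x=-59, y=37
Check: 153*(-59) + 244*(37) = -9027 + 9028 = 1

GCD = 1, x = -59, y = 37


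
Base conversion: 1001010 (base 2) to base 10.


1001010 (base 2) = 74 (decimal)
74 (decimal) = 74 (base 10)


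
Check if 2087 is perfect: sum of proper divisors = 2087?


Proper divisors of 2087: 1
Sum = 1 = 1

No, 2087 is not perfect (1 ≠ 2087)


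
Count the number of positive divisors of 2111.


2111 = 2111^1
d(2111) = (1+1) = 2

2 divisors


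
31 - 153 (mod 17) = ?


31 - 153 = -122
-122 mod 17 = 14


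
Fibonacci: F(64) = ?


Sequence: 1, 1, 2, 3, 5, 8, 13, 21, 34, 55, 89, 144, 233, 377, 610, 987, 1597, 2584, 4181, 6765, 10946, 17711, 28657, 46368, 75025, 121393, 196418, 317811, 514229, 832040, 1346269, 2178309, 3524578, 5702887, 9227465, 14930352, 24157817, 39088169, 63245986, 102334155, 165580141, 267914296, 433494437, 701408733, 1134903170, 1836311903, 2971215073, 4807526976, 7778742049, 12586269025, 20365011074, 32951280099, 53316291173, 86267571272, 139583862445, 225851433717, 365435296162, 591286729879, 956722026041, 1548008755920, 2504730781961, 4052739537881, 6557470319842, 10610209857723
F(64) = 10610209857723


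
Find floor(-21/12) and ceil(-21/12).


-21/12 = -1.7500
floor = -2
ceil = -1

floor = -2, ceil = -1


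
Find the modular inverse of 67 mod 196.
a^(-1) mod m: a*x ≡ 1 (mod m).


Use the extended Euclidean algorithm on (196, 67); each row r = 196*s + 67*t:
r=196, s=1, t=0
r=67, s=0, t=1
q=2: r=62, s=1, t=-2   [196*(1) + 67*(-2) = 62]
q=1: r=5, s=-1, t=3   [196*(-1) + 67*(3) = 5]
q=12: r=2, s=13, t=-38   [196*(13) + 67*(-38) = 2]
q=2: r=1, s=-27, t=79   [196*(-27) + 67*(79) = 1]
q=2: r=0, s=67, t=-196   [196*(67) + 67*(-196) = 0]
GCD = 1 with t = 79, so 67*(79) ≡ 1 (mod 196)
Inverse = 79 mod 196 = 79
Check: 67 * 79 = 5293 ≡ 1 (mod 196)

67^(-1) ≡ 79 (mod 196)


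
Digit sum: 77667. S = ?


7 + 7 + 6 + 6 + 7 = 33


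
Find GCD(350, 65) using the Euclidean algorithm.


350 = 5 * 65 + 25
65 = 2 * 25 + 15
25 = 1 * 15 + 10
15 = 1 * 10 + 5
10 = 2 * 5 + 0
GCD = 5


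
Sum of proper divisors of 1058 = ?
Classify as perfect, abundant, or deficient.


Proper divisors: 1, 2, 23, 46, 529
Sum = 1 + 2 + 23 + 46 + 529 = 601
601 < 1058 → deficient

s(1058) = 601 (deficient)


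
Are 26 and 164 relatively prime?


Euclidean algorithm:
164 = 6 * 26 + 8
26 = 3 * 8 + 2
8 = 4 * 2 + 0
GCD(26, 164) = 2

No, not coprime (GCD = 2)


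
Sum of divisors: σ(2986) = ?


Divisors of 2986: 1, 2, 1493, 2986
Sum = 1 + 2 + 1493 + 2986 = 4482

σ(2986) = 4482


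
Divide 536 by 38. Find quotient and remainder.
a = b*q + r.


536 = 38 * 14 + 4
Check: 532 + 4 = 536

q = 14, r = 4


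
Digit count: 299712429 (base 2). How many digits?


299712429 in base 2 = 10001110111010011111110101101
Number of digits = 29

29 digits (base 2)


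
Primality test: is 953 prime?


Check divisors up to sqrt(953) = 30.8707
No divisors found.
953 is prime.

Yes, 953 is prime


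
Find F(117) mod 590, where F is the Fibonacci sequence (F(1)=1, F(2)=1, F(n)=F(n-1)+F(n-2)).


F(k) mod 590 for k=1..117:
1, 1, 2, 3, 5, 8, 13, 21, 34, 55, 89, 144, 233, 377, 20, 397, 417, 224, 51, 275, 326, 11, 337, 348, 95, 443, 538, 391, 339, 140, 479, 29, 508, 537, 455, 402, 267, 79, 346, 425, 181, 16, 197, 213, 410, 33, 443, 476, 329, 215, 544, 169, 123, 292, 415, 117, 532, 59, 1, 60, 61, 121, 182, 303, 485, 198, 93, 291, 384, 85, 469, 554, 433, 397, 240, 47, 287, 334, 31, 365, 396, 171, 567, 148, 125, 273, 398, 81, 479, 560, 449, 419, 278, 107, 385, 492, 287, 189, 476, 75, 551, 36, 587, 33, 30, 63, 93, 156, 249, 405, 64, 469, 533, 412, 355, 177, 532
F(117) mod 590 = 532


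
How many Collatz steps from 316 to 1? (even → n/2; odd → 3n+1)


316 → 158 → 79 → 238 → 119 → 358 → 179 → 538 → 269 → 808 → 404 → 202 → 101 → 304 → 152 → 76 → 38 → 19 → 58 → 29 → 88 → 44 → 22 → 11 → 34 → 17 → 52 → 26 → 13 → 40 → 20 → 10 → 5 → 16 → 8 → 4 → 2 → 1
Total steps = 37

37 steps


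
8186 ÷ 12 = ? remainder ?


8186 = 12 * 682 + 2
Check: 8184 + 2 = 8186

q = 682, r = 2


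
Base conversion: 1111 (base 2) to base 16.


1111 (base 2) = 15 (decimal)
15 (decimal) = F (base 16)


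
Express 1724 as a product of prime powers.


1724 / 2 = 862
862 / 2 = 431
431 / 431 = 1
1724 = 2^2 × 431
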